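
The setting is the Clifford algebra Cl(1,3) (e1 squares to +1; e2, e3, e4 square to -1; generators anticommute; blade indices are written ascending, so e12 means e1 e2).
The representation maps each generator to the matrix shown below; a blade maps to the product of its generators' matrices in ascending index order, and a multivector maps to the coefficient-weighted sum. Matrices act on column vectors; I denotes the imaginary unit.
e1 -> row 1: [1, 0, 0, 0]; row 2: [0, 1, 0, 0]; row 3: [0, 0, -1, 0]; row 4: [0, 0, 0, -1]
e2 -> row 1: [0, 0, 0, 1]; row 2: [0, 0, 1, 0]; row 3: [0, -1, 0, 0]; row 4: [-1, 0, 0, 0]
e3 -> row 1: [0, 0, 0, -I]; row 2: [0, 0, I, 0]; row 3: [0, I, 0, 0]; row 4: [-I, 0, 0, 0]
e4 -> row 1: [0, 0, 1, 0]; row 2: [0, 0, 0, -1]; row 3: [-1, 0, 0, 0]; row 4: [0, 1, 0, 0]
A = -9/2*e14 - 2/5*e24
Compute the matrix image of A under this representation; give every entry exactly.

Bivector images (products of the table entries): rho(e14) = rho(e1)rho(e4) = row 1: [0, 0, 1, 0]; row 2: [0, 0, 0, -1]; row 3: [1, 0, 0, 0]; row 4: [0, -1, 0, 0]; rho(e24) = rho(e2)rho(e4) = row 1: [0, 1, 0, 0]; row 2: [-1, 0, 0, 0]; row 3: [0, 0, 0, 1]; row 4: [0, 0, -1, 0].
M = (-9/2)*rho(e14) + (-2/5)*rho(e24), summed entrywise:
Answer: row 1: [0, -2/5, -9/2, 0]; row 2: [2/5, 0, 0, 9/2]; row 3: [-9/2, 0, 0, -2/5]; row 4: [0, 9/2, 2/5, 0]


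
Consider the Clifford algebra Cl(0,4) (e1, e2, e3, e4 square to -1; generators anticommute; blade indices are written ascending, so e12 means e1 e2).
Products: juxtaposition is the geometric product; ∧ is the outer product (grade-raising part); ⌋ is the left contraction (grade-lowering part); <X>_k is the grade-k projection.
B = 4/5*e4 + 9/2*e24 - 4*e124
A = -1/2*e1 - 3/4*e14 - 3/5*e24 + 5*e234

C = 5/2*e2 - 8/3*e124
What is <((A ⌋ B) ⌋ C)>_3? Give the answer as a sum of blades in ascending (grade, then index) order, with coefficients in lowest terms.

step 1: 27/10 - 12/5*e1 + 3*e2 - 2*e24
step 2: -15/2 - 16/3*e1 + 27/4*e2 - 8*e14 - 32/5*e24 - 36/5*e124
step 3: -36/5*e124
Answer: -36/5*e124


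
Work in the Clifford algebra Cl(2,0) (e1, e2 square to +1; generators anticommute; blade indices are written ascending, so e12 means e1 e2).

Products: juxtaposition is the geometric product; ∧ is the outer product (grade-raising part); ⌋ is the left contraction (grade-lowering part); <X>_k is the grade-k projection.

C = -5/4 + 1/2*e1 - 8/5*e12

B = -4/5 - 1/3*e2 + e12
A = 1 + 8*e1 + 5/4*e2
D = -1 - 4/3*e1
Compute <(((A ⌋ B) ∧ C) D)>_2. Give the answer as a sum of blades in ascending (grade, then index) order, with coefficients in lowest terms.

step 1: -73/60 - 5/4*e1 + 23/3*e2 + e12
step 2: 73/48 + 229/240*e1 - 115/12*e2 - 941/300*e12
step 3: -2011/720 - 2147/720*e1 + 4861/900*e2 - 8677/900*e12
step 4: -8677/900*e12
Answer: -8677/900*e12


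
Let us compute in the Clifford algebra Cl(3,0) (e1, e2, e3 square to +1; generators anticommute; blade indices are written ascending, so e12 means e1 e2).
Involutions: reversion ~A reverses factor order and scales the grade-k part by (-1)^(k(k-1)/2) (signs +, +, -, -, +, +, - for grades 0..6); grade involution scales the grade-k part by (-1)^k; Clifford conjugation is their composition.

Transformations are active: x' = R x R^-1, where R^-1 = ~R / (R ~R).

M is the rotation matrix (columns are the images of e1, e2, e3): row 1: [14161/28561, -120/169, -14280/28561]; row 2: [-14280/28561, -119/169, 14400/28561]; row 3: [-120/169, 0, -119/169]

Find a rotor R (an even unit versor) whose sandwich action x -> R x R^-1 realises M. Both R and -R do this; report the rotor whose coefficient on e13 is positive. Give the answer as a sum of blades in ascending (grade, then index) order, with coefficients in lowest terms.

Method: write R = a + b12*e12 + b13*e13 + b23*e23 with a^2 + b12^2 + b13^2 + b23^2 = 1 (so R^-1 = ~R). Expanding the columns R e_j ~R gives tr M = 4a^2 - 1 and, from the antisymmetric part, M21 - M12 = -4a*b12, M13 - M31 = 4a*b13, M32 - M23 = -4a*b23.
Here tr M = -26061/28561, so a^2 = (1 + tr M)/4 = 625/28561 and a = ±25/169. Taking a = 25/169: M21 - M12 = 6000/28561, M13 - M31 = 6000/28561, M32 - M23 = -14400/28561, giving b12 = -60/169, b13 = 60/169, b23 = 144/169, i.e. R = 25/169 - 60/169*e12 + 60/169*e13 + 144/169*e23.
Its e13 coefficient is already positive.
Answer: 25/169 - 60/169*e12 + 60/169*e13 + 144/169*e23. Key observation: the double cover Spin(3) -> SO(3) sends R and -R to the same matrix (trace -26061/28561 here), so the stated sign of the e13 coefficient is what selects one sheet.


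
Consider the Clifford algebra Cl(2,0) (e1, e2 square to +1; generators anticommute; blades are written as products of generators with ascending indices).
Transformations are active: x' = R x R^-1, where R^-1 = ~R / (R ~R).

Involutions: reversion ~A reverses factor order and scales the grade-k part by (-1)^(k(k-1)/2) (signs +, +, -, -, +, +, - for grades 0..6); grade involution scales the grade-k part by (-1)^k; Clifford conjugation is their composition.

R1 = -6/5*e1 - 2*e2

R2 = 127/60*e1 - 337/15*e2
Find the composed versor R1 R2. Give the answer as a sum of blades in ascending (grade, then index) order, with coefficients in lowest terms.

Distribute over the terms of R1 (each basis-blade product reordered to ascending indices, repeated generators contracted through their squares):
(-6/5*e1) R2 = -127/50 + 674/25*e1 e2
(-2*e2) R2 = 674/15 + 127/30*e1 e2
Summing the partial products and collecting blades:
Answer: 6359/150 + 4679/150*e1 e2


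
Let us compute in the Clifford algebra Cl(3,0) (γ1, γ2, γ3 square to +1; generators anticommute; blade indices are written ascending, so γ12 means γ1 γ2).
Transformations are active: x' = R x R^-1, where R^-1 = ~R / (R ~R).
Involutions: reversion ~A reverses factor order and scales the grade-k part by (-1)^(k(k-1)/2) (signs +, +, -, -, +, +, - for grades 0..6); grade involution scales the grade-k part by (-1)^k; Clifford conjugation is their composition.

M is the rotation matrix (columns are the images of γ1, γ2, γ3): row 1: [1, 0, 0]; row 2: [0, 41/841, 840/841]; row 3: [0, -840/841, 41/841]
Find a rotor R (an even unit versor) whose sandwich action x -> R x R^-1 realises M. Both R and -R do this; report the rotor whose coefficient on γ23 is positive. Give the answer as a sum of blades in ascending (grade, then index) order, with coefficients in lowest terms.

Method: write R = a + b12*γ12 + b13*γ13 + b23*γ23 with a^2 + b12^2 + b13^2 + b23^2 = 1 (so R^-1 = ~R). Expanding the columns R e_j ~R gives tr M = 4a^2 - 1 and, from the antisymmetric part, M21 - M12 = -4a*b12, M13 - M31 = 4a*b13, M32 - M23 = -4a*b23.
Here tr M = 923/841, so a^2 = (1 + tr M)/4 = 441/841 and a = ±21/29. Taking a = 21/29: M21 - M12 = 0, M13 - M31 = 0, M32 - M23 = -1680/841, giving b12 = 0, b13 = 0, b23 = 20/29, i.e. R = 21/29 + 20/29*γ23.
Its γ23 coefficient is already positive.
Answer: 21/29 + 20/29*γ23. Why the constraint matters: R and -R act identically through the sandwich — M has trace 923/841 either way — so only the sign condition on γ23 picks one of the two preimages.


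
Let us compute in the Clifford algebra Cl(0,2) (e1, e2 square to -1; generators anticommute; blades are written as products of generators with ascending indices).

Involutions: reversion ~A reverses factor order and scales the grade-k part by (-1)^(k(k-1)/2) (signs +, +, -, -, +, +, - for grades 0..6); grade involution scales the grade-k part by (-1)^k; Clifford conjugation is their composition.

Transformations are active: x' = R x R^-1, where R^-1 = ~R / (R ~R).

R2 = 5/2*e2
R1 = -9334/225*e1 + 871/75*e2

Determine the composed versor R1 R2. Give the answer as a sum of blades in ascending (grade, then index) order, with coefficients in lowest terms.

Distribute over the terms of R2 (each basis-blade product reordered to ascending indices, repeated generators contracted through their squares):
R1 (5/2*e2) = -871/30 - 4667/45*e1 e2
Answer: -871/30 - 4667/45*e1 e2


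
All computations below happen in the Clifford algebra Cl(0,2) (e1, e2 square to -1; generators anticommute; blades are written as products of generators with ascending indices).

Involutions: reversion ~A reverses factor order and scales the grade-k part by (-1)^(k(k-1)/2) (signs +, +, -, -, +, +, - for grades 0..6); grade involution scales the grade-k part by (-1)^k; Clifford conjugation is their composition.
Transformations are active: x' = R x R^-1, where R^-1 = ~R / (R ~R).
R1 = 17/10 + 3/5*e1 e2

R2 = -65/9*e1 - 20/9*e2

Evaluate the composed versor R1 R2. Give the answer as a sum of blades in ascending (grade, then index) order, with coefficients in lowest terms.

Distribute over the terms of R1 (each basis-blade product reordered to ascending indices, repeated generators contracted through their squares):
(17/10) R2 = -221/18*e1 - 34/9*e2
(3/5*e1 e2) R2 = 4/3*e1 - 13/3*e2
Summing the partial products and collecting blades:
Answer: -197/18*e1 - 73/9*e2


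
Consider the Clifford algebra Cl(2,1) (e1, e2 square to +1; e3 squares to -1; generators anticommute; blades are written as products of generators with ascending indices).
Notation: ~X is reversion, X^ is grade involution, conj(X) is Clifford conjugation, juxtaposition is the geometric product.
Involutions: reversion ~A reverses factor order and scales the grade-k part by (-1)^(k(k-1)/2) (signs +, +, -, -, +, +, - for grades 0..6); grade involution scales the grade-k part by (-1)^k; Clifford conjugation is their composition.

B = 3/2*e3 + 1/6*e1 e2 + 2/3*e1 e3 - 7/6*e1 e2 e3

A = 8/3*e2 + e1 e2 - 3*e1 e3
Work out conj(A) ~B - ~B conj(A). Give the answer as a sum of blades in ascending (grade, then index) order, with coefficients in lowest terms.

first term: -13/6 - 89/18*e1 - 7/2*e2 + 7/6*e3 + 28/9*e1 e3 - 31/6*e2 e3 - 59/18*e1 e2 e3
second term: -13/6 + 89/18*e1 - 7/2*e2 + 7/6*e3 + 28/9*e1 e3 + 31/6*e2 e3 - 59/18*e1 e2 e3
Answer: -89/9*e1 - 31/3*e2 e3


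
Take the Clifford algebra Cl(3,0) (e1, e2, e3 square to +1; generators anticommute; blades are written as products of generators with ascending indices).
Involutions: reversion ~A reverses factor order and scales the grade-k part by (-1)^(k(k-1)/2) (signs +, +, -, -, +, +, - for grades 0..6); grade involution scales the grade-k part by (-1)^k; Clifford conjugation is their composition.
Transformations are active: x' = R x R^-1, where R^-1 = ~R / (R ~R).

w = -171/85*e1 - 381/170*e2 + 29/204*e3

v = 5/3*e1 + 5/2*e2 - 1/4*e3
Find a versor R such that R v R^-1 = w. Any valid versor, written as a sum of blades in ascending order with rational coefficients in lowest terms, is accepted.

The midline construction: v and w both square to 1309/144, so reflecting in their sum -88/255*e1 + 22/85*e2 - 11/102*e3 exchanges them.
Answer: -88/255*e1 + 22/85*e2 - 11/102*e3


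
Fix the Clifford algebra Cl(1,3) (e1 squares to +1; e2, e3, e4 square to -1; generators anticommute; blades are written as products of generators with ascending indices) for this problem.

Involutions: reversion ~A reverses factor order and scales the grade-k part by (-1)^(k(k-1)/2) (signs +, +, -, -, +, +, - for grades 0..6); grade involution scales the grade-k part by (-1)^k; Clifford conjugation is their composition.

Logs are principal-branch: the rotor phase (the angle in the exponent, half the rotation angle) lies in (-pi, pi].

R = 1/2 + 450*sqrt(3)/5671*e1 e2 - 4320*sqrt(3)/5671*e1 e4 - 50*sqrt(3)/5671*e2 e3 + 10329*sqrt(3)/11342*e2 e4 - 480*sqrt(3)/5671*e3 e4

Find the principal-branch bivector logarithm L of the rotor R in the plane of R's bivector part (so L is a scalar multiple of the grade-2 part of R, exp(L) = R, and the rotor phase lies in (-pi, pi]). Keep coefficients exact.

The scalar part of R is 1/2, and that scalar determines the rotor phase on the principal branch; recovering the unit plane as bivector-part over sine of the phase gives L = phase * plane.
Concretely: cos(phase) = 1/2 gives phase = ±pi/3, and since phase/sin(phase) is even the sign is immaterial: L = (phase/sin(phase)) * <R>_2 = (2*sqrt(3)*pi/9) * <R>_2.
Answer: 300*pi/5671*e1 e2 - 2880*pi/5671*e1 e4 - 100*pi/17013*e2 e3 + 3443*pi/5671*e2 e4 - 320*pi/5671*e3 e4


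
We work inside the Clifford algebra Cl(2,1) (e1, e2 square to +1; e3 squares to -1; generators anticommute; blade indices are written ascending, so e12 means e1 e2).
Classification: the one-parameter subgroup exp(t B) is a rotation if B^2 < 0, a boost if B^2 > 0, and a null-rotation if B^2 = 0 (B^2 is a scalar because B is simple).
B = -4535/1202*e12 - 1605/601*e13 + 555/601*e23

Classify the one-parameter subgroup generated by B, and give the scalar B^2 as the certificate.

B^2 term by term: the squares give (-4535/1202)^2*(e12)^2 + (-1605/601)^2*(e13)^2 + (555/601)^2*(e23)^2 = 20566225/1444804*(-1) + 2576025/361201*(+1) + 308025/361201*(+1) = -25/4 (each basis 2-blade squares to minus the product of its generators' squares); cross terms between blades sharing an index anticommute and cancel. So B^2 = -25/4.
Answer: rotation, certificate B^2 = -25/4. B^2 = -25/4 is basis-independent, so its sign is the whole story.


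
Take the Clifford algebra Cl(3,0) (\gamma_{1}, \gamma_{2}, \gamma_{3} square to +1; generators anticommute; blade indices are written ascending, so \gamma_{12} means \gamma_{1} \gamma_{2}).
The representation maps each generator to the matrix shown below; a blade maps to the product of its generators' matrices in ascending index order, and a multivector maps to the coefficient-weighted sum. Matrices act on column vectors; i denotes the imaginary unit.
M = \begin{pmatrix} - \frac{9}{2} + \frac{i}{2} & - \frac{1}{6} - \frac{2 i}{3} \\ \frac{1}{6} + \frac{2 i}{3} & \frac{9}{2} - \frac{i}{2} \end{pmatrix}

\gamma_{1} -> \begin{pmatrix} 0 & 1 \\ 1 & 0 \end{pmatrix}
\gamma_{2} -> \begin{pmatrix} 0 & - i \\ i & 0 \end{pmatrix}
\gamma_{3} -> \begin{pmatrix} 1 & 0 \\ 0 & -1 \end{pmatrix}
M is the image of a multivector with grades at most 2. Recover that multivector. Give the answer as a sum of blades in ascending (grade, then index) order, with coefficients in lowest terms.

Method: 1, rho(\gamma_{1}), rho(\gamma_{2}), rho(\gamma_{3}) form a trace-orthogonal basis of the 2x2 complex matrices (tr(X Y) = 2 if X = Y, else 0), so M = m0*1 + m1*rho(\gamma_{1}) + m2*rho(\gamma_{2}) + m3*rho(\gamma_{3}) with m0 = tr(M)/2 = 0, m1 = tr(M rho(\gamma_{1}))/2 = 0, m2 = tr(M rho(\gamma_{2}))/2 = \frac{2}{3} - \frac{i}{6}, m3 = tr(M rho(\gamma_{3}))/2 = - \frac{9}{2} + \frac{i}{2}.
Multiplying table entries, the bivector images are rho(\gamma_{12}) = i*rho(\gamma_{3}), rho(\gamma_{13}) = -i*rho(\gamma_{2}), rho(\gamma_{23}) = i*rho(\gamma_{1}); with real blade coefficients the real parts of m0..m3 are the coefficients of 1, \gamma_{1}, \gamma_{2}, \gamma_{3} and the imaginary parts give the bivectors (\gamma_{23}: Im m1, \gamma_{13}: -Im m2, \gamma_{12}: Im m3).
Answer: \frac{2}{3} \gamma_{2} - \frac{9}{2} \gamma_{3} + \frac{1}{2} \gamma_{12} + \frac{1}{6} \gamma_{13}


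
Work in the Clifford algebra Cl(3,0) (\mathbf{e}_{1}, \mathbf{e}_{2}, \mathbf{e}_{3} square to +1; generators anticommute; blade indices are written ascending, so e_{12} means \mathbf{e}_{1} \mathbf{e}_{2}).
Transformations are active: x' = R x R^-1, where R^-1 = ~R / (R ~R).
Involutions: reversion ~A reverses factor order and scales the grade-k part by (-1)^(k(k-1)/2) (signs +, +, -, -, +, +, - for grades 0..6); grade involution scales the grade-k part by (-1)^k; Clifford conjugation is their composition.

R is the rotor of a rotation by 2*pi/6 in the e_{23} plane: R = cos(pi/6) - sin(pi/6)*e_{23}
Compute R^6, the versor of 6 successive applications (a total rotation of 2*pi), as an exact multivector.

Because a rotor carries half the rotation angle, composing 6 copies of this e_{23}-plane rotor multiplies the phase: 6*(pi/6) = \pi, hence R^6 = cos(\pi) - sin(\pi)*e_{23}.
cos(\pi) = -1 and sin(\pi) = 0, so R^6 = -1. The total rotation 2*pi is 1 full turn, so every vector returns to itself, yet the rotor is -1, on the OTHER sheet of the double cover (an odd number of 2*pi turns).
Answer: -1


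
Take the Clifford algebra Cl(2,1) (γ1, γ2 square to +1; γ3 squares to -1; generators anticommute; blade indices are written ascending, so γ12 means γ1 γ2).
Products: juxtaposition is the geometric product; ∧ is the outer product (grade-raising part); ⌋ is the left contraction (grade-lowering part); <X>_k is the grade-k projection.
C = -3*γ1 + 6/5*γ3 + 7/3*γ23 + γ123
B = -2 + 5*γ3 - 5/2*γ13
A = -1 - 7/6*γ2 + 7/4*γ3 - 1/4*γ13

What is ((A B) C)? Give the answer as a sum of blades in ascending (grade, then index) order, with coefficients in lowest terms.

step 1: -49/8 - 25/8*γ1 + 7/3*γ2 - 17/2*γ3 + 3*γ13 - 35/6*γ23 - 35/12*γ123
step 2: 1097/360 + 769/360*γ1 - 95/6*γ2 + 1277/180*γ3 + 26*γ12 - 379/12*γ13 - 88/15*γ23 + 49/12*γ123
Answer: 1097/360 + 769/360*γ1 - 95/6*γ2 + 1277/180*γ3 + 26*γ12 - 379/12*γ13 - 88/15*γ23 + 49/12*γ123


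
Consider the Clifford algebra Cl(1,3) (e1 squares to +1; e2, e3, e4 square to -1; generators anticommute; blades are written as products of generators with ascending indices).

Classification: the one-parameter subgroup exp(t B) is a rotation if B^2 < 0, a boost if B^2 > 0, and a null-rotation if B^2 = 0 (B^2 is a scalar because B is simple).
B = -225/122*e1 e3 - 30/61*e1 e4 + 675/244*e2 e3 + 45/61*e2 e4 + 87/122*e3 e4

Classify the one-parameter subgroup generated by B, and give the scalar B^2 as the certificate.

B^2 term by term: the squares give (-225/122)^2*(e1 e3)^2 + (-30/61)^2*(e1 e4)^2 + (675/244)^2*(e2 e3)^2 + (45/61)^2*(e2 e4)^2 + (87/122)^2*(e3 e4)^2 = 50625/14884*(+1) + 900/3721*(+1) + 455625/59536*(-1) + 2025/3721*(-1) + 7569/14884*(-1) = -81/16 (each basis 2-blade squares to minus the product of its generators' squares); cross terms between blades sharing an index anticommute and cancel; the commuting (index-disjoint) pairs give grade-4 terms 2*c*c'*(blade product), which cancel blade by blade — e1 e2 e3 e4: 10125/3721 - 10125/3721 = 0 — confirming B is simple. So B^2 = -81/16.
Answer: rotation, certificate B^2 = -81/16. Certificate logic: -81/16 is a conjugation-invariant scalar, so its sign fixes rotation versus boost versus null-rotation outright.


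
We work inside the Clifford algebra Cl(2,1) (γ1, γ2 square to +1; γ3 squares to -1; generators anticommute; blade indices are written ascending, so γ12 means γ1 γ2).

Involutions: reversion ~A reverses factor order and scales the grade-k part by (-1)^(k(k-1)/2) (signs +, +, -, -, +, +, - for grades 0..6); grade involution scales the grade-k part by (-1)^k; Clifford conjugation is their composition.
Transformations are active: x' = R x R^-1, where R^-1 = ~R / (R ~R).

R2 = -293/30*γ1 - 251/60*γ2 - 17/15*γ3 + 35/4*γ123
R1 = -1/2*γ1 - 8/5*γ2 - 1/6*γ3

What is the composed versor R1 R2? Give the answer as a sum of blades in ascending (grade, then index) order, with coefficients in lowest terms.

Distribute over the terms of R1 (each basis-blade product reordered to ascending indices, repeated generators contracted through their squares):
(-1/2*γ1) R2 = 293/60 + 251/120*γ12 + 17/30*γ13 - 35/8*γ23
(-8/5*γ2) R2 = 502/75 - 1172/75*γ12 + 14*γ13 + 136/75*γ23
(-1/6*γ3) R2 = -17/90 + 35/24*γ12 - 293/180*γ13 - 251/360*γ23
Summing the partial products and collecting blades:
Answer: 10249/900 - 3623/300*γ12 + 2329/180*γ13 - 2933/900*γ23


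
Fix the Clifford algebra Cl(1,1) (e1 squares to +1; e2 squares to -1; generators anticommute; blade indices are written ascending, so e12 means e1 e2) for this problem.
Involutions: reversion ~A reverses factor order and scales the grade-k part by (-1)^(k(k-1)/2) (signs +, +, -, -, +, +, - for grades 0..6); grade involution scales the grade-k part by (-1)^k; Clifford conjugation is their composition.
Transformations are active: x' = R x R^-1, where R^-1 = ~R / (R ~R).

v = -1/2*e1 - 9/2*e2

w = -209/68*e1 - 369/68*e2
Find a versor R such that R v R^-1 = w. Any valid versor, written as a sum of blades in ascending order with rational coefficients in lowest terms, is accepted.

The midline construction: v and w both square to -20, so reflecting in their sum -243/68*e1 - 675/68*e2 exchanges them.
Answer: -243/68*e1 - 675/68*e2


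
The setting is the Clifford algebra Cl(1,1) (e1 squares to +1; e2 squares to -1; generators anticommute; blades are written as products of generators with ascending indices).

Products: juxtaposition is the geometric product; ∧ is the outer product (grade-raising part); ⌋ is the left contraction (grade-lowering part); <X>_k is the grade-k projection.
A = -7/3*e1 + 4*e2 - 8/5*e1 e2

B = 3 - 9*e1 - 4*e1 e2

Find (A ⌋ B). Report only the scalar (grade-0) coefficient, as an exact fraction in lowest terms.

step 1: 137/5 - 16*e1 + 28/3*e2
Answer: 137/5


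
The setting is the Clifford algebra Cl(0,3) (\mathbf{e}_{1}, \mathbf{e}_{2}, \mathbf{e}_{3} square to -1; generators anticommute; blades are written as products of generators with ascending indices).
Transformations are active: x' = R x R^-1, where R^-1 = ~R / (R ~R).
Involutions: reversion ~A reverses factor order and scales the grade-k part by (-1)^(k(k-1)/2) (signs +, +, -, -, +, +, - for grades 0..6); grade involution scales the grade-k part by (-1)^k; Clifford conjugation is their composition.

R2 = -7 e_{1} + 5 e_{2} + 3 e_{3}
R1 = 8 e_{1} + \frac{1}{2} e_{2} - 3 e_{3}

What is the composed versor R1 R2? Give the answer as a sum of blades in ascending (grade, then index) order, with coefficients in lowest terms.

Distribute over the terms of R1 (each basis-blade product reordered to ascending indices, repeated generators contracted through their squares):
(8 e_{1}) R2 = 56 + 40 e_{1} e_{2} + 24 e_{1} e_{3}
(\frac{1}{2} e_{2}) R2 = -\frac{5}{2} + \frac{7}{2} e_{1} e_{2} + \frac{3}{2} e_{2} e_{3}
(-3 e_{3}) R2 = 9 - 21 e_{1} e_{3} + 15 e_{2} e_{3}
Summing the partial products and collecting blades:
Answer: \frac{125}{2} + \frac{87}{2} e_{1} e_{2} + 3 e_{1} e_{3} + \frac{33}{2} e_{2} e_{3}


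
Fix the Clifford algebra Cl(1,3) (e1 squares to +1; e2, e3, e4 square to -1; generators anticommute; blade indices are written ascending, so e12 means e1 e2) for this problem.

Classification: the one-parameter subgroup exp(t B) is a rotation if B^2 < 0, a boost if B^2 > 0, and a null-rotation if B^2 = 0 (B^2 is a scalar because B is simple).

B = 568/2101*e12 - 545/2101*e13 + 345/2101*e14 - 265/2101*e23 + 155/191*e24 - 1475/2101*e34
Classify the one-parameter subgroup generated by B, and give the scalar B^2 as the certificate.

B^2 term by term: the squares give (568/2101)^2*(e12)^2 + (-545/2101)^2*(e13)^2 + (345/2101)^2*(e14)^2 + (-265/2101)^2*(e23)^2 + (155/191)^2*(e24)^2 + (-1475/2101)^2*(e34)^2 = 322624/4414201*(+1) + 297025/4414201*(+1) + 119025/4414201*(+1) + 70225/4414201*(-1) + 24025/36481*(-1) + 2175625/4414201*(-1) = -1 (each basis 2-blade squares to minus the product of its generators' squares); cross terms between blades sharing an index anticommute and cancel; the commuting (index-disjoint) pairs give grade-4 terms 2*c*c'*(blade product), which cancel blade by blade — e1234: -1675600/4414201 + 168950/401291 - 182850/4414201 = 0 — confirming B is simple. So B^2 = -1.
Answer: rotation, certificate B^2 = -1. The class reads off the invariant scalar -1 directly.


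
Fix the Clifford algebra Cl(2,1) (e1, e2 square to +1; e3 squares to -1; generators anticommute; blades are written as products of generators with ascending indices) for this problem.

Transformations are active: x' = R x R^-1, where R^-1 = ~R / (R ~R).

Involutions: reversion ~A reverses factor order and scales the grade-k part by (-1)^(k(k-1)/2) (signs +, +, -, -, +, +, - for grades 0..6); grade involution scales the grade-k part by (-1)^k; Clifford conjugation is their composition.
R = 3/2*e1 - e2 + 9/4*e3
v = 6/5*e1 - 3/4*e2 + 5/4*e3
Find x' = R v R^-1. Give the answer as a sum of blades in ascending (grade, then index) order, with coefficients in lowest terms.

~R = 3/2*e1 - e2 + 9/4*e3, and R ~R = -29/16, so R^-1 = ~R / (-29/16).
R v = -21/80 + 3/40*e1 e2 - 33/40*e1 e3 + 7/16*e2 e3
Answer: -111/145*e1 + 267/580*e2 - 347/580*e3


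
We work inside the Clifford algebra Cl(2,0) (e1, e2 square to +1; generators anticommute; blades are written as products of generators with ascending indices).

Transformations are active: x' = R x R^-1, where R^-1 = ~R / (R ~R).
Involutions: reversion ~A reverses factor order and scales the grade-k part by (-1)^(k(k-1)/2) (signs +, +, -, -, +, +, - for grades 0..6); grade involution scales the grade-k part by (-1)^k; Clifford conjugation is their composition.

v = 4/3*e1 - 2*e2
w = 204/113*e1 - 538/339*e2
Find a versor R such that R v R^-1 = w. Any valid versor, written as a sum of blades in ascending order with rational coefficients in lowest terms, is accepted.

R = v + w = 1064/339*e1 - 1216/339*e2 works: the equal norms (52/9) guarantee its sandwich swaps v into w.
Answer: 1064/339*e1 - 1216/339*e2


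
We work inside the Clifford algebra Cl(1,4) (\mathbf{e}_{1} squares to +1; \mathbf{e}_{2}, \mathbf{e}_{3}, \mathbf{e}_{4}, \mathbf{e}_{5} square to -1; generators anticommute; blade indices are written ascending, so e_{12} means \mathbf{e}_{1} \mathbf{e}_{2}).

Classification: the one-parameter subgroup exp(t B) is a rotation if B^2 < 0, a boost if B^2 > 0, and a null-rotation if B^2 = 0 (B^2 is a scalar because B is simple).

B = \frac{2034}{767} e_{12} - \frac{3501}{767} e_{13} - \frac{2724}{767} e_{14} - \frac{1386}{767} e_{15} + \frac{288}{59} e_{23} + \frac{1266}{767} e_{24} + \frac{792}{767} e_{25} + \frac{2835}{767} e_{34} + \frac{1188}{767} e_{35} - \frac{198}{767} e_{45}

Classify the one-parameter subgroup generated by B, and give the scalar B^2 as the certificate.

B^2 term by term: the squares give (\frac{2034}{767})^2*(e_{12})^2 + (-\frac{3501}{767})^2*(e_{13})^2 + (-\frac{2724}{767})^2*(e_{14})^2 + (-\frac{1386}{767})^2*(e_{15})^2 + (\frac{288}{59})^2*(e_{23})^2 + (\frac{1266}{767})^2*(e_{24})^2 + (\frac{792}{767})^2*(e_{25})^2 + (\frac{2835}{767})^2*(e_{34})^2 + (\frac{1188}{767})^2*(e_{35})^2 + (-\frac{198}{767})^2*(e_{45})^2 = \frac{4137156}{588289}*(+1) + \frac{12257001}{588289}*(+1) + \frac{7420176}{588289}*(+1) + \frac{1920996}{588289}*(+1) + \frac{82944}{3481}*(-1) + \frac{1602756}{588289}*(-1) + \frac{627264}{588289}*(-1) + \frac{8037225}{588289}*(-1) + \frac{1411344}{588289}*(-1) + \frac{39204}{588289}*(-1) = 0 (each basis 2-blade squares to minus the product of its generators' squares); cross terms between blades sharing an index anticommute and cancel; the commuting (index-disjoint) pairs give grade-4 terms 2*c*c'*(blade product), which cancel blade by blade — e_{1234}: \frac{11532780}{588289} + \frac{8864532}{588289} - \frac{1569024}{45253} = 0; e_{1235}: \frac{4832784}{588289} + \frac{5545584}{588289} - \frac{798336}{45253} = 0; e_{1245}: -\frac{805464}{588289} + \frac{4314816}{588289} - \frac{3509352}{588289} = 0; e_{1345}: \frac{1386396}{588289} + \frac{6472224}{588289} - \frac{7858620}{588289} = 0; e_{2345}: -\frac{114048}{45253} - \frac{3008016}{588289} + \frac{4490640}{588289} = 0 — confirming B is simple. So B^2 = 0.
Answer: null-rotation, certificate B^2 = 0. Why this suffices: the scalar 0 survives any versor conjugation, so its sign alone determines the class however B is presented.


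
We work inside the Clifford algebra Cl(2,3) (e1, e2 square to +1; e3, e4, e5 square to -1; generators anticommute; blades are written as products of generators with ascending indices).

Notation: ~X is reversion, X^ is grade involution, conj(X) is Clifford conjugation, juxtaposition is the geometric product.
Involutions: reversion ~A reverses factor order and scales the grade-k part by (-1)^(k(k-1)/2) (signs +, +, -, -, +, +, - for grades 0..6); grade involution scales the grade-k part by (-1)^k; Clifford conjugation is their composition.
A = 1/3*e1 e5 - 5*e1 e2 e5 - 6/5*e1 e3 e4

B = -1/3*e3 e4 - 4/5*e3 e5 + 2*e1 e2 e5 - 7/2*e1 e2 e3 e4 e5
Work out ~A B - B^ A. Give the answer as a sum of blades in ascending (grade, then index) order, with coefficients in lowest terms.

first term: 10 + 2/5*e1 + 2/3*e2 + 4/15*e1 e3 + 21/5*e2 e5 - 35/2*e3 e4 - 4*e1 e2 e3 - 24/25*e1 e4 e5 - 7/6*e2 e3 e4 + 1/9*e1 e3 e4 e5 + 12/5*e2 e3 e4 e5 - 5/3*e1 e2 e3 e4 e5
second term: 10 - 2/5*e1 + 2/3*e2 + 4/15*e1 e3 + 21/5*e2 e5 - 35/2*e3 e4 - 4*e1 e2 e3 - 24/25*e1 e4 e5 - 7/6*e2 e3 e4 - 1/9*e1 e3 e4 e5 + 12/5*e2 e3 e4 e5 + 5/3*e1 e2 e3 e4 e5
Answer: 4/5*e1 + 2/9*e1 e3 e4 e5 - 10/3*e1 e2 e3 e4 e5


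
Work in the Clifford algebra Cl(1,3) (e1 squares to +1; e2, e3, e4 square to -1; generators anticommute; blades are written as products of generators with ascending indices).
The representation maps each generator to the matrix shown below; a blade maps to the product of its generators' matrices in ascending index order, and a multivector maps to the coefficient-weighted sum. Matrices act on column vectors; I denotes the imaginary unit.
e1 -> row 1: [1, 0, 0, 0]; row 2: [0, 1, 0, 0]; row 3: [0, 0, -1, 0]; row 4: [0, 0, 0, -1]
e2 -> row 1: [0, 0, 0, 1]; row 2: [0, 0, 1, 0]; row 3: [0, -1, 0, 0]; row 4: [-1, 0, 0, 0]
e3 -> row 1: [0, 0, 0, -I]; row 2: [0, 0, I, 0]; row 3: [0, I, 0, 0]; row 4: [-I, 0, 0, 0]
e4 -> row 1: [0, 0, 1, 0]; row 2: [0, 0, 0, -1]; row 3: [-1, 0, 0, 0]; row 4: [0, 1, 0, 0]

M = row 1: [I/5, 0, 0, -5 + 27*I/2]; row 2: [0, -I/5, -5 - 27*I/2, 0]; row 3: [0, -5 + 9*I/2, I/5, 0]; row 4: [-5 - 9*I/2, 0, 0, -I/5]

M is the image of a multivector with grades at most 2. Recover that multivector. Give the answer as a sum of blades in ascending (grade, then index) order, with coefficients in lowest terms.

Method: the blade images are trace-orthogonal — tr(rho(e_A) rho(e_B)^-1) = 4 if A = B and 0 otherwise — and rho(e_A)^-1 = (e_A)^2 * rho(e_A) with (e_A)^2 = +1 or -1, so the coefficient of e_A in the preimage is (e_A)^2 * tr(M rho(e_A))/4.
Nonzero projections over blades of grade <= 2: e3: (e3)^2 = -1, tr(M rho(e3)) = 18, coefficient -9/2; e1 e2: (e1 e2)^2 = +1, tr(M rho(e1 e2)) = -20, coefficient -5; e1 e3: (e1 e3)^2 = +1, tr(M rho(e1 e3)) = -36, coefficient -9; e2 e3: (e2 e3)^2 = -1, tr(M rho(e2 e3)) = 4/5, coefficient -1/5. Every other blade of grade <= 2 projects to 0.
Answer: -9/2*e3 - 5*e1 e2 - 9*e1 e3 - 1/5*e2 e3


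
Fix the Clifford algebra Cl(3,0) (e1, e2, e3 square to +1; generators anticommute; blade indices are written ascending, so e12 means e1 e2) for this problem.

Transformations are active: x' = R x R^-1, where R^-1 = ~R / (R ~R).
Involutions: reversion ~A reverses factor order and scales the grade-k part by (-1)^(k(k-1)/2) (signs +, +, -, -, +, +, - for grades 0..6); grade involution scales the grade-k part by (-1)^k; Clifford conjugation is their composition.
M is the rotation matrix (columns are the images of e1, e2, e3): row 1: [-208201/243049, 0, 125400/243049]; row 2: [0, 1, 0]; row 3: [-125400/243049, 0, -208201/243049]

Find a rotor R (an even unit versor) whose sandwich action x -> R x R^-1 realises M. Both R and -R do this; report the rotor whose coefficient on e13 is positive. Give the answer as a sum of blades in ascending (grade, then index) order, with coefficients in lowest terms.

Method: write R = a + b12*e12 + b13*e13 + b23*e23 with a^2 + b12^2 + b13^2 + b23^2 = 1 (so R^-1 = ~R). Expanding the columns R e_j ~R gives tr M = 4a^2 - 1 and, from the antisymmetric part, M21 - M12 = -4a*b12, M13 - M31 = 4a*b13, M32 - M23 = -4a*b23.
Here tr M = -173353/243049, so a^2 = (1 + tr M)/4 = 17424/243049 and a = ±132/493. Taking a = 132/493: M21 - M12 = 0, M13 - M31 = 250800/243049, M32 - M23 = 0, giving b12 = 0, b13 = 475/493, b23 = 0, i.e. R = 132/493 + 475/493*e13.
Its e13 coefficient is already positive.
Answer: 132/493 + 475/493*e13. Recall the cover is two-to-one: with M of trace -173353/243049, both preimages act alike, and the stated e13 sign chooses the sheet.


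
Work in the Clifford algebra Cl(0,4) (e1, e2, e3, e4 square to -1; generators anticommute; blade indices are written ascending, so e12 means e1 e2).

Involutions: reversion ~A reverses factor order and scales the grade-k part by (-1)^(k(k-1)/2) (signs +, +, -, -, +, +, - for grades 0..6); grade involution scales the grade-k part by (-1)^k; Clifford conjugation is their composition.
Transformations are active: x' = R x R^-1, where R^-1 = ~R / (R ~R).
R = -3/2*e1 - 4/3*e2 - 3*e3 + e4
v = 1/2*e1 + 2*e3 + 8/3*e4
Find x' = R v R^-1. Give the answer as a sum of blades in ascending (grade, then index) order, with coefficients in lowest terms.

~R = -3/2*e1 - 4/3*e2 - 3*e3 + e4, and R ~R = -505/36, so R^-1 = ~R / (-505/36).
R v = 49/12 + 2/3*e12 - 3/2*e13 - 9/2*e14 - 8/3*e23 - 32/9*e24 - 10*e34
Answer: 377/1010*e1 + 392/505*e2 - 128/505*e3 - 4922/1515*e4


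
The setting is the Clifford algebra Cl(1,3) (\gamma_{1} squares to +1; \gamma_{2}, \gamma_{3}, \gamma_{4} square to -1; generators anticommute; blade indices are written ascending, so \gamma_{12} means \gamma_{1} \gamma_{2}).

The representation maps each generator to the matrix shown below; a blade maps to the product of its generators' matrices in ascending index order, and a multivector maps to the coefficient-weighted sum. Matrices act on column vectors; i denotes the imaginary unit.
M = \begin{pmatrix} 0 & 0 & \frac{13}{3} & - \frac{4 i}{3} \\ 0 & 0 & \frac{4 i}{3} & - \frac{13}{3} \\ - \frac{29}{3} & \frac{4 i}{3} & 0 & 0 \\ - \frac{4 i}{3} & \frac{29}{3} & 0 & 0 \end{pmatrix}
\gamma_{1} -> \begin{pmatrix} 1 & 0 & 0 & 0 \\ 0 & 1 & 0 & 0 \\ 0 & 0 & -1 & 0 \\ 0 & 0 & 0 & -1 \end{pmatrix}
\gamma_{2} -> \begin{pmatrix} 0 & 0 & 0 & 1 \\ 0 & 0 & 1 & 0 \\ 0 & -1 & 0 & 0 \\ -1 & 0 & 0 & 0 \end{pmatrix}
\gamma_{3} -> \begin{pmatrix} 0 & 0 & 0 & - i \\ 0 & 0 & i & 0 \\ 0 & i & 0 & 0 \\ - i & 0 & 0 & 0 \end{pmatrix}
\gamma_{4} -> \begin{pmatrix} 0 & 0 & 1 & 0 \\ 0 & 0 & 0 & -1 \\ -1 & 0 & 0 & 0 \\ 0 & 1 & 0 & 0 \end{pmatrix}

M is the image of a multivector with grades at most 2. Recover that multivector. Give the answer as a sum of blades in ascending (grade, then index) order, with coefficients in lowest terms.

Method: the blade images are trace-orthogonal — tr(rho(e_A) rho(e_B)^-1) = 4 if A = B and 0 otherwise — and rho(e_A)^-1 = (e_A)^2 * rho(e_A) with (e_A)^2 = +1 or -1, so the coefficient of e_A in the preimage is (e_A)^2 * tr(M rho(e_A))/4.
Nonzero projections over blades of grade <= 2: \gamma_{3}: (\gamma_{3})^2 = -1, tr(M rho(\gamma_{3})) = - \frac{16}{3}, coefficient \frac{4}{3}; \gamma_{4}: (\gamma_{4})^2 = -1, tr(M rho(\gamma_{4})) = -28, coefficient 7; \gamma_{14}: (\gamma_{14})^2 = +1, tr(M rho(\gamma_{14})) = - \frac{32}{3}, coefficient -\frac{8}{3}. Every other blade of grade <= 2 projects to 0.
Answer: \frac{4}{3} \gamma_{3} + 7 \gamma_{4} - \frac{8}{3} \gamma_{14}


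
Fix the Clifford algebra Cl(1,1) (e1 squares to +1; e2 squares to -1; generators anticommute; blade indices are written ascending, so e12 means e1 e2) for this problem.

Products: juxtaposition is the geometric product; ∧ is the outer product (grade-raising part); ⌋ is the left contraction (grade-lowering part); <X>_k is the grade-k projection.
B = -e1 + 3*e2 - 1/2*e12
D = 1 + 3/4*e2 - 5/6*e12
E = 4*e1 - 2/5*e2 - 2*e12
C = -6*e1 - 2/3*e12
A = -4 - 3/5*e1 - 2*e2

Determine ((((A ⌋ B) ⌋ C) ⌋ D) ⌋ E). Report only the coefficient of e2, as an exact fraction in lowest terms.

step 1: 33/5 + 5*e1 - 117/10*e2 + 2*e12
step 2: -94/3 - 159/5*e1 - 10/3*e2 - 22/5*e12
step 3: -151/6 + 25/9*e1 + 3*e2 + 235/9*e12
step 4: -1796/45 - 320/3*e1 + 203/45*e2 + 151/3*e12
Answer: 203/45


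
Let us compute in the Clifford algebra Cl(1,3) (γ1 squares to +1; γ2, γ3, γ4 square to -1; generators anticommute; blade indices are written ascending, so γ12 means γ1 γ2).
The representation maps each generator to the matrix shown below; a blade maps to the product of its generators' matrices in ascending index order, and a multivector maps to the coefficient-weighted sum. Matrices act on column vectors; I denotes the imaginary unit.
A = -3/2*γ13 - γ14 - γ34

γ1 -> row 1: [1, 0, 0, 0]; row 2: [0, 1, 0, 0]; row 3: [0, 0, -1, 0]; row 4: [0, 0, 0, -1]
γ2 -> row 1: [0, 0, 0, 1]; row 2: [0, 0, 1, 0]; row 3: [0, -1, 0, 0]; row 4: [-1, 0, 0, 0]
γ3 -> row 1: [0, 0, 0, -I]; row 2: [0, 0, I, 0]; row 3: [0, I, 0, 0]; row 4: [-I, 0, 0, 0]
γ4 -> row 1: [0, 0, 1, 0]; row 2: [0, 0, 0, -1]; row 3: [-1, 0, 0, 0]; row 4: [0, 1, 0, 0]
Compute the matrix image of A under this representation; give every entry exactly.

Bivector images (products of the table entries): rho(γ13) = rho(γ1)rho(γ3) = row 1: [0, 0, 0, -I]; row 2: [0, 0, I, 0]; row 3: [0, -I, 0, 0]; row 4: [I, 0, 0, 0]; rho(γ14) = rho(γ1)rho(γ4) = row 1: [0, 0, 1, 0]; row 2: [0, 0, 0, -1]; row 3: [1, 0, 0, 0]; row 4: [0, -1, 0, 0]; rho(γ34) = rho(γ3)rho(γ4) = row 1: [0, -I, 0, 0]; row 2: [-I, 0, 0, 0]; row 3: [0, 0, 0, -I]; row 4: [0, 0, -I, 0].
M = (-3/2)*rho(γ13) + (-1)*rho(γ14) + (-1)*rho(γ34), summed entrywise:
Answer: row 1: [0, I, -1, 3*I/2]; row 2: [I, 0, -3*I/2, 1]; row 3: [-1, 3*I/2, 0, I]; row 4: [-3*I/2, 1, I, 0]


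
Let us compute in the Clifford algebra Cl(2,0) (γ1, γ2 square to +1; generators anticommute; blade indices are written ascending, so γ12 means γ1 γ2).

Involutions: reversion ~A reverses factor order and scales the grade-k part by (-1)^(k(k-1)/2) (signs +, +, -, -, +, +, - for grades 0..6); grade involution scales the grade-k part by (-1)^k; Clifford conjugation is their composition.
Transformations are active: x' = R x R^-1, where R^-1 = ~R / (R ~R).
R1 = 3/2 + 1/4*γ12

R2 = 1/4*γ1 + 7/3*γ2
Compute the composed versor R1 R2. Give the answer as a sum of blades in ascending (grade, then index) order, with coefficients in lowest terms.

Distribute over the terms of R1 (each basis-blade product reordered to ascending indices, repeated generators contracted through their squares):
(3/2) R2 = 3/8*γ1 + 7/2*γ2
(1/4*γ12) R2 = 7/12*γ1 - 1/16*γ2
Summing the partial products and collecting blades:
Answer: 23/24*γ1 + 55/16*γ2


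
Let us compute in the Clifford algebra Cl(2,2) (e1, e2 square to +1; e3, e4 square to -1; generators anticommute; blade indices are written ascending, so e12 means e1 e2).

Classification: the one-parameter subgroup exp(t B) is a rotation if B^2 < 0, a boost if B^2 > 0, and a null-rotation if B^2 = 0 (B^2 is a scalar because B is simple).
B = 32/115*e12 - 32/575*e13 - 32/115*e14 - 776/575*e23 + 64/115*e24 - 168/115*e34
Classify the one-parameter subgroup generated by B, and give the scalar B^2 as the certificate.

B^2 term by term: the squares give (32/115)^2*(e12)^2 + (-32/575)^2*(e13)^2 + (-32/115)^2*(e14)^2 + (-776/575)^2*(e23)^2 + (64/115)^2*(e24)^2 + (-168/115)^2*(e34)^2 = 1024/13225*(-1) + 1024/330625*(+1) + 1024/13225*(+1) + 602176/330625*(+1) + 4096/13225*(+1) + 28224/13225*(-1) = 0 (each basis 2-blade squares to minus the product of its generators' squares); cross terms between blades sharing an index anticommute and cancel; the commuting (index-disjoint) pairs give grade-4 terms 2*c*c'*(blade product), which cancel blade by blade — e1234: -10752/13225 + 4096/66125 + 49664/66125 = 0 — confirming B is simple. So B^2 = 0.
Answer: null-rotation, certificate B^2 = 0. The scalar 0 is the complete invariant here: its sign names the subgroup type.


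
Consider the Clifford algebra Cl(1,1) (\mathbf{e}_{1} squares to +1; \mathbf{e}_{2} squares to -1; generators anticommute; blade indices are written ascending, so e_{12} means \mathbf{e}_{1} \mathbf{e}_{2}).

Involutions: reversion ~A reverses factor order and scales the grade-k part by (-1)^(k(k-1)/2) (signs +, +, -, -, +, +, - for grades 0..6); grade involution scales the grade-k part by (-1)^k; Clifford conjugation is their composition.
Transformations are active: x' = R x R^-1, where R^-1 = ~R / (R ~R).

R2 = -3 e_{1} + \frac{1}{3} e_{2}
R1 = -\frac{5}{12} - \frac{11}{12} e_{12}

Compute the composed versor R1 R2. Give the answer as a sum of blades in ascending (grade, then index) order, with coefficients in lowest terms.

Distribute over the terms of R1 (each basis-blade product reordered to ascending indices, repeated generators contracted through their squares):
(-\frac{5}{12}) R2 = \frac{5}{4} e_{1} - \frac{5}{36} e_{2}
(-\frac{11}{12} e_{12}) R2 = \frac{11}{36} e_{1} - \frac{11}{4} e_{2}
Summing the partial products and collecting blades:
Answer: \frac{14}{9} e_{1} - \frac{26}{9} e_{2}
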